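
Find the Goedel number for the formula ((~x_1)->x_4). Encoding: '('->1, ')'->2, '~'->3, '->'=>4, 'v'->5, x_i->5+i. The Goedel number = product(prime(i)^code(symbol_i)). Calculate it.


Formula: ((~x_1)->x_4)
Symbol codes: [1, 1, 3, 6, 2, 4, 9, 2]
Primes: [2, 3, 5, 7, 11, 13, 17, 19]
p_1^1 = 2^1 = 2
p_2^1 = 3^1 = 3
p_3^3 = 5^3 = 125
p_4^6 = 7^6 = 117649
p_5^2 = 11^2 = 121
p_6^4 = 13^4 = 28561
p_7^9 = 17^9 = 118587876497
p_8^2 = 19^2 = 361
Product = 13054365779401489803515004750

13054365779401489803515004750


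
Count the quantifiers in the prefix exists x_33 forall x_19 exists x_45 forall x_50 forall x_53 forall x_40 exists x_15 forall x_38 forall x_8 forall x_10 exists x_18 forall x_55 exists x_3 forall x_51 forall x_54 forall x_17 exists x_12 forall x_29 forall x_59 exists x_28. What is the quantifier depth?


Quantifier prefix has 20 quantifier symbols.
Quantifier depth = 20

20


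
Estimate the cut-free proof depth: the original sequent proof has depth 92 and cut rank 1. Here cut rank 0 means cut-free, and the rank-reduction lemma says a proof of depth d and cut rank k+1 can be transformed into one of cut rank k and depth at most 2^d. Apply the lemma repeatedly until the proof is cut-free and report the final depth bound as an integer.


Each rank reduction sends depth d to at most 2^d; cut rank r needs r reductions.
2_0(92) = 92
2_1(92) = 2^92 = 4951760157141521099596496896
Cut-free depth bound = 4951760157141521099596496896

4951760157141521099596496896


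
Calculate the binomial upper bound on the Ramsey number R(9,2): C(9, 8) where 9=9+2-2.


R(9,2) <= C(9+2-2, 9-1) = C(9, 8)
C(9, 8) = 9! / (8! * 1!)
= 9

9


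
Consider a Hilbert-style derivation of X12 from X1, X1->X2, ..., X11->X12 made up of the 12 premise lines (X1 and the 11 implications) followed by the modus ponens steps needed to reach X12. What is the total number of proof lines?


We have 12 premise lines: X1 and 11 implications.
Each implication is detached once by MP, giving 11 MP lines.
12 premise lines + 11 MP lines = 23 total lines.

23


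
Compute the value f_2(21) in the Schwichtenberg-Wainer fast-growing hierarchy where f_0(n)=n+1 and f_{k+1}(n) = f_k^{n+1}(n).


f_2(21) = f_1^22(21)
f_1(m) = 2m + 1.
Iterating: f_1^k(n) = 2^k*(n+1) - 1.
f_2(21) = 2^22*(21+1) - 1 = 4194304*22 - 1 = 92274687

92274687


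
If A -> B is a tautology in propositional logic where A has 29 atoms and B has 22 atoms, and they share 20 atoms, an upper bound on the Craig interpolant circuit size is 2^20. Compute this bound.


Shared atoms = 20
Craig interpolant size bound = 2^20
= 1048576

1048576


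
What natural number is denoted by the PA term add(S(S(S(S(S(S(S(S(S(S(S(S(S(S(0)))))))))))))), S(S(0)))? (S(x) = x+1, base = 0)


add(S^14(0), S^2(0)):
S^14(0) = 14
S^2(0) = 2
14 + 2 = 16

16


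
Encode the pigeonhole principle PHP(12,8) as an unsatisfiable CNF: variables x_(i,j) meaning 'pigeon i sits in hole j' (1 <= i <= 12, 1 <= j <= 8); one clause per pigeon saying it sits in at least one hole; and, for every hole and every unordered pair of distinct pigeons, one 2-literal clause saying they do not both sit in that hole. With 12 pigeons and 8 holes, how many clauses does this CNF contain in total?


PHP(12,8): 12 pigeons, 8 holes, 12*8 = 96 variables.
- pigeon clauses: one per pigeon -> 12 clauses
- hole clauses: 8 holes * C(12,2) = 8 * 66 -> 528 clauses
Total clauses = 12 + 528 = 540

540


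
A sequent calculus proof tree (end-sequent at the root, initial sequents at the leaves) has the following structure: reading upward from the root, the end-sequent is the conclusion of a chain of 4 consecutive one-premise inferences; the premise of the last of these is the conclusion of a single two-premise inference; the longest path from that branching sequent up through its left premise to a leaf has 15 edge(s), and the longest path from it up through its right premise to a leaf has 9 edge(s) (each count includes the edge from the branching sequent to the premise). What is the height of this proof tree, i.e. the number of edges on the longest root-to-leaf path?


Longest path through the left premise: 15 edges (measured from the branching sequent)
Longest path through the right premise: 9 edges
Height of the subtree rooted at the branching sequent: max(15, 9) = 15
The branching sequent sits 4 edges above the root (the chain of one-premise inferences), so height = 15 + 4 = 19

19


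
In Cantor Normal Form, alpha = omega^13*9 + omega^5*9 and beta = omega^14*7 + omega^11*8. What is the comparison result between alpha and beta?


Compare term by term from highest exponent:
alpha = omega^13*9 + omega^5*9
beta = omega^14*7 + omega^11*8
Term 1: alpha has omega^13*9, beta has omega^14*7
Term 2: alpha has omega^5*9, beta has omega^11*8
Result: alpha < beta

alpha < beta


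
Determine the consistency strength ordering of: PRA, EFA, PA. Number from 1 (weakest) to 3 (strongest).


Ordering by consistency strength:
1. EFA
2. PRA
3. PA


PRA=2, EFA=1, PA=3


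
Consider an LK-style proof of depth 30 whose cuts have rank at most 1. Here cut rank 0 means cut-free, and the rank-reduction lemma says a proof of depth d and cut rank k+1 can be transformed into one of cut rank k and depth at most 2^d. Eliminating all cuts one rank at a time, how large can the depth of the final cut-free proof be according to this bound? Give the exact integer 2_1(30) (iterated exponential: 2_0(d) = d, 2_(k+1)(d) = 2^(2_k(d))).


Each rank reduction sends depth d to at most 2^d; cut rank r needs r reductions.
2_0(30) = 30
2_1(30) = 2^30 = 1073741824
Cut-free depth bound = 1073741824

1073741824


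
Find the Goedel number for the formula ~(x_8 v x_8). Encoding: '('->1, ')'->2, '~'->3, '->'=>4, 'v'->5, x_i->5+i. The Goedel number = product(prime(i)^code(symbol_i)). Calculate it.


Formula: ~(x_8 v x_8)
Symbol codes: [3, 1, 13, 5, 13, 2]
Primes: [2, 3, 5, 7, 11, 13]
p_1^3 = 2^3 = 8
p_2^1 = 3^1 = 3
p_3^13 = 5^13 = 1220703125
p_4^5 = 7^5 = 16807
p_5^13 = 11^13 = 34522712143931
p_6^2 = 13^2 = 169
Product = 2872784902954545866396484375000

2872784902954545866396484375000


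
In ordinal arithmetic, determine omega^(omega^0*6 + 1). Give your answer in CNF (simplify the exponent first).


omega^(omega^0*6 + 1):
omega^0 = 1, so the exponent is 6 + 1 = 7 (finite ordinal addition).
Result = omega^7, already a single CNF term.

omega^7


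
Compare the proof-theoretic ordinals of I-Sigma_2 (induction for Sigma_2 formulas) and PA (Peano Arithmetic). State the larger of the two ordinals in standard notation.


Proof-theoretic ordinal of I-Sigma_2 (induction for Sigma_2 formulas): omega^(omega^omega)
Proof-theoretic ordinal of PA (Peano Arithmetic): epsilon_0
Comparing: omega^(omega^omega) < epsilon_0.
The larger ordinal is epsilon_0 (from PA (Peano Arithmetic)).

epsilon_0


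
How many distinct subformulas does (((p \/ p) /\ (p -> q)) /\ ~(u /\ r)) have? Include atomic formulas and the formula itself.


Formula: (((p \/ p) /\ (p -> q)) /\ ~(u /\ r))
Subformulas found:
  1. q
  2. u
  3. r
  4. p
  5. (p \/ p)
  6. (p -> q)
  7. (u /\ r)
  8. ~(u /\ r)
  9. ((p \/ p) /\ (p -> q))
  10. (((p \/ p) /\ (p -> q)) /\ ~(u /\ r))
Total distinct subformulas = 10

10


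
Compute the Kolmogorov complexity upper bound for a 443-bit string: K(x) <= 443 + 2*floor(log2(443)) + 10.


floor(log2(443)) = 8
2 * 8 = 16
K(x) <= 443 + 16 + 10 = 469

469


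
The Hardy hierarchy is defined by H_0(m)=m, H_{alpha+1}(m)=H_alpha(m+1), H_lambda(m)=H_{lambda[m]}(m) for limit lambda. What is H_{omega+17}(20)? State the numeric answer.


H_{omega+17}(20):
Unwind the 17 successor steps: H_{omega+17}(20) = H_omega(20+17) = H_omega(37).
H_omega(m) = H_m(m) = m + m = 2m.
Result = 2 * 37 = 74

74


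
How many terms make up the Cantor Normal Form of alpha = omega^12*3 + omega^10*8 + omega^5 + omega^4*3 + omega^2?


CNF: omega^12*3 + omega^10*8 + omega^5 + omega^4*3 + omega^2
Count the summands separated by '+':
  term 1: omega^12*3
  term 2: omega^10*8
  term 3: omega^5
  term 4: omega^4*3
  term 5: omega^2
Total terms = 5

5


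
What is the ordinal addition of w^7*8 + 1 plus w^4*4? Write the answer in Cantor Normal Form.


Ordinal addition (w^7*8 + 1) + w^4*4:
alpha's leading term has exponent 7 > beta's exponent 4, so it survives.
alpha's tail term has exponent 0 < beta's exponent 4, so it is absorbed by beta.
In ordinal addition, any term followed by a strictly larger-exponent term is absorbed.
Result = w^7*8 + w^4*4

w^7*8 + w^4*4


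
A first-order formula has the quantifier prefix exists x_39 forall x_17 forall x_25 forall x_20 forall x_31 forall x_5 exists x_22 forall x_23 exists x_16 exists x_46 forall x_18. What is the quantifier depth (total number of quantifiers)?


Quantifier prefix has 11 quantifier symbols.
Quantifier depth = 11

11


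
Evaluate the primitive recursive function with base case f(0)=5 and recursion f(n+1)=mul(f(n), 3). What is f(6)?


f(0) = 5
f(1) = mul(f(0), 3) = mul(5, 3) = 15
f(2) = mul(f(1), 3) = mul(15, 3) = 45
f(3) = mul(f(2), 3) = mul(45, 3) = 135
f(4) = mul(f(3), 3) = mul(135, 3) = 405
f(5) = mul(f(4), 3) = mul(405, 3) = 1215
f(6) = mul(f(5), 3) = mul(1215, 3) = 3645


3645


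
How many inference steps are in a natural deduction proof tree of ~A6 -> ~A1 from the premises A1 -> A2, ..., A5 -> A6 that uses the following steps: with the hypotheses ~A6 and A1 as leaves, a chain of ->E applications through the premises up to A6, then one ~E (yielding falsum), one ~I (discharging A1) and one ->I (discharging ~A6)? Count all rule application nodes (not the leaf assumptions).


From hypothesis A1, 5 ->E steps along the 5 premises yield A6.
~E with hypothesis ~A6 gives falsum (1 node); ~I discharging A1 gives ~A1 (1 node); ->I discharging ~A6 gives the goal (1 node).
Total = 5 + 3 = 8 inference nodes.

8


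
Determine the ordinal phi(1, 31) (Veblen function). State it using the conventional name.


phi(1, 31):
phi(1, beta) = epsilon_beta (the beta-th epsilon number).
phi(1, 31) = epsilon_31

epsilon_31


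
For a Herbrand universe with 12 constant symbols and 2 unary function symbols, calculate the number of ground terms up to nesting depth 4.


Herbrand terms by depth:
Depth 0: 12 constants
Depth 1: 24 new terms (running total: 36)
Depth 2: 48 new terms (running total: 84)
Depth 3: 96 new terms (running total: 180)
Depth 4: 192 new terms (running total: 372)
Total distinct ground terms = 372

372


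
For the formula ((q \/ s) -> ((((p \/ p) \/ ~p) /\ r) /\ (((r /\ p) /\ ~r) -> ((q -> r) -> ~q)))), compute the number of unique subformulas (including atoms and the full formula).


Formula: ((q \/ s) -> ((((p \/ p) \/ ~p) /\ r) /\ (((r /\ p) /\ ~r) -> ((q -> r) -> ~q))))
Subformulas found:
  1. r
  2. q
  3. s
  4. p
  5. ~p
  6. ~r
  7. ~q
  8. (p \/ p)
  9. (r /\ p)
  10. (q \/ s)
  11. (q -> r)
  12. ((p \/ p) \/ ~p)
  13. ((r /\ p) /\ ~r)
  14. ((q -> r) -> ~q)
  15. (((p \/ p) \/ ~p) /\ r)
  16. (((r /\ p) /\ ~r) -> ((q -> r) -> ~q))
  17. ((((p \/ p) \/ ~p) /\ r) /\ (((r /\ p) /\ ~r) -> ((q -> r) -> ~q)))
  18. ((q \/ s) -> ((((p \/ p) \/ ~p) /\ r) /\ (((r /\ p) /\ ~r) -> ((q -> r) -> ~q))))
Total distinct subformulas = 18

18


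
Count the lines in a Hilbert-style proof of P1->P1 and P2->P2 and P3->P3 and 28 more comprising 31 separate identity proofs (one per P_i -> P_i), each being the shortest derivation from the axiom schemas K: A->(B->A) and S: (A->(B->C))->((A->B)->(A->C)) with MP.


The shortest proof of A->A from K and S in the Hilbert calculus has exactly 5 lines:
(1) K instance A->((A->A)->A), (2) S instance, (3) MP on 1,2, (4) K instance A->(A->A), (5) MP on 3,4.
For 31 independent identities: 31 * 5 = 155 lines total.

155


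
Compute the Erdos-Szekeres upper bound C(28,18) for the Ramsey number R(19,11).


R(19,11) <= C(19+11-2, 19-1) = C(28, 18)
C(28, 18) = 28! / (18! * 10!)
= 13123110

13123110


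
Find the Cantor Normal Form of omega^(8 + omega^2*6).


omega^(8 + omega^2*6):
In ordinal addition a term is absorbed by a following term of strictly larger exponent: 0 < 2, so 8 + omega^2*6 = omega^2*6.
omega raised to a CNF ordinal is a single CNF term: Result = omega^(omega^2*6)

omega^(omega^2*6)


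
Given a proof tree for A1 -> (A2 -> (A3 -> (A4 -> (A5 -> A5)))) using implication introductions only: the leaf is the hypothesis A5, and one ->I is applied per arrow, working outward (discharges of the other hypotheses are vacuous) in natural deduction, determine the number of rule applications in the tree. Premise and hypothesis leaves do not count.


The formula has 5 arrows (->); its innermost consequent A5 is one of the antecedents,
so the proof starts from the hypothesis leaf A5 (not a rule application) and closes one arrow per ->I.
Building A1 -> (A2 -> (A3 -> (A4 -> (A5 -> A5)))) therefore takes 5 nested implication introductions.
Total inference nodes = 5

5


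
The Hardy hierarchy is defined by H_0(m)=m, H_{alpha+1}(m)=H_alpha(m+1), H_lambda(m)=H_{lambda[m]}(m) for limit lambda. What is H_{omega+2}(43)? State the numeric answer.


H_{omega+2}(43):
Unwind the 2 successor steps: H_{omega+2}(43) = H_omega(43+2) = H_omega(45).
H_omega(m) = H_m(m) = m + m = 2m.
Result = 2 * 45 = 90

90


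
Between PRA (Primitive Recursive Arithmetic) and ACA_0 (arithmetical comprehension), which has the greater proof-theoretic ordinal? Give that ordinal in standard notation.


Proof-theoretic ordinal of PRA (Primitive Recursive Arithmetic): omega^omega
Proof-theoretic ordinal of ACA_0 (arithmetical comprehension): epsilon_0
Comparing: omega^omega < epsilon_0.
The larger ordinal is epsilon_0 (from ACA_0 (arithmetical comprehension)).

epsilon_0


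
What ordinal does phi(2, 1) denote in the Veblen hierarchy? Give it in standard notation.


phi(2, 1):
phi(2, beta) = zeta_beta (the beta-th zeta number, fixed point of epsilon).
phi(2, 1) = zeta_1

zeta_1


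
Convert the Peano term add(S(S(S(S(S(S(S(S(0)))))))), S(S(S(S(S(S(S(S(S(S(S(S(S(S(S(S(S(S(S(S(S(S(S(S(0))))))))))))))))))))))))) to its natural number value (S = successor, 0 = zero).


add(S^8(0), S^24(0)):
S^8(0) = 8
S^24(0) = 24
8 + 24 = 32

32


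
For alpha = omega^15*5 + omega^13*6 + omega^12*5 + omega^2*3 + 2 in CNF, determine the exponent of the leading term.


CNF: omega^15*5 + omega^13*6 + omega^12*5 + omega^2*3 + 2
The leading term is omega^15*5, which has exponent 15.

15


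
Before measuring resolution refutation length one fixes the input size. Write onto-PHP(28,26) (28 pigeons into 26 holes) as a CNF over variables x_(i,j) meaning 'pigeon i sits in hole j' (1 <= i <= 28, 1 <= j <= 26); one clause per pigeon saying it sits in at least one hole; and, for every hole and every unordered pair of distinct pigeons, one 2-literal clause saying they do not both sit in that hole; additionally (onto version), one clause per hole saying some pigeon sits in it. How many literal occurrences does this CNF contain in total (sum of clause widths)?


onto-PHP(28,26): 28 pigeons, 26 holes, 28*26 = 728 variables.
- pigeon clauses: one per pigeon -> 28 clauses of width 26 -> 728 literals
- hole clauses: 26 holes * C(28,2) = 26 * 378 -> 9828 clauses of width 2 -> 19656 literals
- onto clauses: one per hole -> 26 clauses of width 28 -> 728 literals
Total literal occurrences = 728 + 19656 + 728 = 21112

21112


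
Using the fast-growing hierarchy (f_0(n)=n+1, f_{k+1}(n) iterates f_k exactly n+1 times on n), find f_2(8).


f_2(8) = f_1^9(8)
f_1(m) = 2m + 1.
Iterating: f_1^k(n) = 2^k*(n+1) - 1.
f_2(8) = 2^9*(8+1) - 1 = 512*9 - 1 = 4607

4607


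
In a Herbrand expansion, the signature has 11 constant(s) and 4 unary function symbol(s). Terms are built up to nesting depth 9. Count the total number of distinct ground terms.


Herbrand terms by depth:
Depth 0: 11 constants
Depth 1: 44 new terms (running total: 55)
Depth 2: 176 new terms (running total: 231)
Depth 3: 704 new terms (running total: 935)
Depth 4: 2816 new terms (running total: 3751)
Depth 5: 11264 new terms (running total: 15015)
Depth 6: 45056 new terms (running total: 60071)
Depth 7: 180224 new terms (running total: 240295)
Depth 8: 720896 new terms (running total: 961191)
Depth 9: 2883584 new terms (running total: 3844775)
Total distinct ground terms = 3844775

3844775


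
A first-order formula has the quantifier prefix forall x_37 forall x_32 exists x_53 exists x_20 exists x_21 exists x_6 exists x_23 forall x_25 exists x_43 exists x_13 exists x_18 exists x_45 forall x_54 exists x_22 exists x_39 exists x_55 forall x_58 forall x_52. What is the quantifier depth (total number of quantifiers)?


Quantifier prefix has 18 quantifier symbols.
Quantifier depth = 18

18


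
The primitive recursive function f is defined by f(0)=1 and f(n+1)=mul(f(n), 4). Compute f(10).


f(0) = 1
f(1) = mul(f(0), 4) = mul(1, 4) = 4
f(2) = mul(f(1), 4) = mul(4, 4) = 16
f(3) = mul(f(2), 4) = mul(16, 4) = 64
f(4) = mul(f(3), 4) = mul(64, 4) = 256
f(5) = mul(f(4), 4) = mul(256, 4) = 1024
f(6) = mul(f(5), 4) = mul(1024, 4) = 4096
f(7) = mul(f(6), 4) = mul(4096, 4) = 16384
f(8) = mul(f(7), 4) = mul(16384, 4) = 65536
f(9) = mul(f(8), 4) = mul(65536, 4) = 262144
f(10) = mul(f(9), 4) = mul(262144, 4) = 1048576


1048576


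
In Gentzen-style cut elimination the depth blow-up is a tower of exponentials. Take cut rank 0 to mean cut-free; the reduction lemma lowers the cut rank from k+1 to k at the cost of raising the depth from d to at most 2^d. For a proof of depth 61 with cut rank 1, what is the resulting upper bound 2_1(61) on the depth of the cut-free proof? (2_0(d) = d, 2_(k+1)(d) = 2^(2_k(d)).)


Each rank reduction sends depth d to at most 2^d; cut rank r needs r reductions.
2_0(61) = 61
2_1(61) = 2^61 = 2305843009213693952
Cut-free depth bound = 2305843009213693952

2305843009213693952


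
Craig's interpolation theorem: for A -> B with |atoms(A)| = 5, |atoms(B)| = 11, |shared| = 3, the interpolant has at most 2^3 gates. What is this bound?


Shared atoms = 3
Craig interpolant size bound = 2^3
= 8

8


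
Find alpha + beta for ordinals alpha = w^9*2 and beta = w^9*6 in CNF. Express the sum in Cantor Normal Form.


Ordinal addition w^9*2 + w^9*6:
Both terms have the same exponent 9.
w^e*c + w^e*d = w^e*(c+d).
Result = w^9*(2+6) = w^9*8

w^9*8


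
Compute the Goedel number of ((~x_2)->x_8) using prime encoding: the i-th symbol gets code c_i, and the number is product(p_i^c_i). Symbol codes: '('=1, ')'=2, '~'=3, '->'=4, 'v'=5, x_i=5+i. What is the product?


Formula: ((~x_2)->x_8)
Symbol codes: [1, 1, 3, 7, 2, 4, 13, 2]
Primes: [2, 3, 5, 7, 11, 13, 17, 19]
p_1^1 = 2^1 = 2
p_2^1 = 3^1 = 3
p_3^3 = 5^3 = 125
p_4^7 = 7^7 = 823543
p_5^2 = 11^2 = 121
p_6^4 = 13^4 = 28561
p_7^13 = 17^13 = 9904578032905937
p_8^2 = 19^2 = 361
Product = 7632195789829742809155636982073250

7632195789829742809155636982073250


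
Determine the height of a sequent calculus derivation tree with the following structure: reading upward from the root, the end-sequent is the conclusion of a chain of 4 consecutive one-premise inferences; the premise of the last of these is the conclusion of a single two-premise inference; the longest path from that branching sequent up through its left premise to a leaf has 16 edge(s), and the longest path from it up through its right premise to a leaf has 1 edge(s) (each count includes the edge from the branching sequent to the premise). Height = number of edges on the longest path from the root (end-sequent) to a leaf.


Longest path through the left premise: 16 edges (measured from the branching sequent)
Longest path through the right premise: 1 edges
Height of the subtree rooted at the branching sequent: max(16, 1) = 16
The branching sequent sits 4 edges above the root (the chain of one-premise inferences), so height = 16 + 4 = 20

20


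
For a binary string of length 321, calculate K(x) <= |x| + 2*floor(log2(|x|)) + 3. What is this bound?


floor(log2(321)) = 8
2 * 8 = 16
K(x) <= 321 + 16 + 3 = 340

340


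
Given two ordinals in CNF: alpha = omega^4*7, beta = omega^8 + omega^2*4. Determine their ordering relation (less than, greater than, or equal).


Compare term by term from highest exponent:
alpha = omega^4*7
beta = omega^8 + omega^2*4
Term 1: alpha has omega^4*7, beta has omega^8*1
Term 2: alpha has omega^0*0, beta has omega^2*4
Result: alpha < beta

alpha < beta


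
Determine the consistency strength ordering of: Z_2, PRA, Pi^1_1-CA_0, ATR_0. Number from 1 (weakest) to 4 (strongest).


Ordering by consistency strength:
1. PRA
2. ATR_0
3. Pi^1_1-CA_0
4. Z_2


Z_2=4, PRA=1, Pi^1_1-CA_0=3, ATR_0=2


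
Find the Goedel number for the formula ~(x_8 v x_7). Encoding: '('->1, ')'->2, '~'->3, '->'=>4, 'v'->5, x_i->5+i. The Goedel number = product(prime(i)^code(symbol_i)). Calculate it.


Formula: ~(x_8 v x_7)
Symbol codes: [3, 1, 13, 5, 12, 2]
Primes: [2, 3, 5, 7, 11, 13]
p_1^3 = 2^3 = 8
p_2^1 = 3^1 = 3
p_3^13 = 5^13 = 1220703125
p_4^5 = 7^5 = 16807
p_5^12 = 11^12 = 3138428376721
p_6^2 = 13^2 = 169
Product = 261162263904958715126953125000

261162263904958715126953125000


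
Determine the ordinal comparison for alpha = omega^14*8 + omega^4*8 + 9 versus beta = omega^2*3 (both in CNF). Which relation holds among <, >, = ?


Compare term by term from highest exponent:
alpha = omega^14*8 + omega^4*8 + 9
beta = omega^2*3
Term 1: alpha has omega^14*8, beta has omega^2*3
Term 2: alpha has omega^4*8, beta has omega^0*0
Term 3: alpha has omega^0*9, beta has omega^0*0
Result: alpha > beta

alpha > beta


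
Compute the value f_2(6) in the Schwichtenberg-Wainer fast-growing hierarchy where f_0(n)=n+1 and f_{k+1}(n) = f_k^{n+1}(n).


f_2(6) = f_1^7(6)
f_1(m) = 2m + 1.
Iterating: f_1^k(n) = 2^k*(n+1) - 1.
f_2(6) = 2^7*(6+1) - 1 = 128*7 - 1 = 895

895


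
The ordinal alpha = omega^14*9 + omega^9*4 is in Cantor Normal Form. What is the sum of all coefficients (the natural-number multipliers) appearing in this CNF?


CNF: omega^14*9 + omega^9*4
Coefficients: 9 + 4 = 13

13


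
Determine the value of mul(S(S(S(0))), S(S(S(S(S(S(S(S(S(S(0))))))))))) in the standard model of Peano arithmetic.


mul(S^3(0), S^10(0)):
S^3(0) = 3
S^10(0) = 10
3 * 10 = 30

30


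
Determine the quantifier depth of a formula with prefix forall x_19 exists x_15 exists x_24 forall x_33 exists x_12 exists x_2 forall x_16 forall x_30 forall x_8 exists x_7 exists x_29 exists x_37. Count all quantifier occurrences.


Quantifier prefix has 12 quantifier symbols.
Quantifier depth = 12

12


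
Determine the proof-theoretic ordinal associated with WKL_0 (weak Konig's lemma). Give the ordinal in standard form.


The proof-theoretic ordinal of WKL_0 (weak Konig's lemma) is a standard result in ordinal analysis.
This ordinal is the supremum of order types of primitive recursive well-orderings
that the theory can prove to be well-ordered.
For WKL_0 (weak Konig's lemma), the proof-theoretic ordinal is omega^omega.

omega^omega


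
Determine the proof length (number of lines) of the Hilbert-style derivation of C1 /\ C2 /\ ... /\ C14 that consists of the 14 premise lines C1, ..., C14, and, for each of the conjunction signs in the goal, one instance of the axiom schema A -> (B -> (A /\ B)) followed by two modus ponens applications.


Conjoining 14 premises:
- 14 premise lines
- the goal has 13 conjunction signs; each costs 1 axiom instance + 2 MP = 3 lines: 3 * 13 = 39
Total = 14 + 39 = 53 lines.

53


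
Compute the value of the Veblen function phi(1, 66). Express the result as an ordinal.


phi(1, 66):
phi(1, beta) = epsilon_beta (the beta-th epsilon number).
phi(1, 66) = epsilon_66

epsilon_66


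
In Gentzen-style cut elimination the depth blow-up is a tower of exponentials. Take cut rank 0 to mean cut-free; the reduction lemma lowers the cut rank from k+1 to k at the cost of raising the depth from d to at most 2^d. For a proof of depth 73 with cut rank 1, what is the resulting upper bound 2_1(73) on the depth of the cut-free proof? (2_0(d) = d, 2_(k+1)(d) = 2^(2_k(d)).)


Each rank reduction sends depth d to at most 2^d; cut rank r needs r reductions.
2_0(73) = 73
2_1(73) = 2^73 = 9444732965739290427392
Cut-free depth bound = 9444732965739290427392

9444732965739290427392


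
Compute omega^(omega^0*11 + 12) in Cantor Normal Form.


omega^(omega^0*11 + 12):
omega^0 = 1, so the exponent is 11 + 12 = 23 (finite ordinal addition).
Result = omega^23, already a single CNF term.

omega^23


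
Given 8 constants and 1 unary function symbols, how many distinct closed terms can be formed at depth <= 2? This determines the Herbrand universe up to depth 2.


Herbrand terms by depth:
Depth 0: 8 constants
Depth 1: 8 new terms (running total: 16)
Depth 2: 8 new terms (running total: 24)
Total distinct ground terms = 24

24


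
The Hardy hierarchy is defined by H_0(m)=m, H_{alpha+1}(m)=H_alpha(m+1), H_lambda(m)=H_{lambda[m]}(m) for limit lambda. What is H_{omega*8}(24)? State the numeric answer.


H_{omega*8}(24):
For the Hardy hierarchy, H_{omega*k}(n) = 2^k * n.
2^8 = 256.
256 * 24 = 6144

6144


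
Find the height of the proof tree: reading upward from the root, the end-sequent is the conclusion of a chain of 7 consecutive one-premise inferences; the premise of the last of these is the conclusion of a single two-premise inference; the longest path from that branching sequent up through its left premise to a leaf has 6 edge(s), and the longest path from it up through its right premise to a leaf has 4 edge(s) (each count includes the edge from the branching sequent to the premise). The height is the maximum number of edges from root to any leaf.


Longest path through the left premise: 6 edges (measured from the branching sequent)
Longest path through the right premise: 4 edges
Height of the subtree rooted at the branching sequent: max(6, 4) = 6
The branching sequent sits 7 edges above the root (the chain of one-premise inferences), so height = 6 + 7 = 13

13


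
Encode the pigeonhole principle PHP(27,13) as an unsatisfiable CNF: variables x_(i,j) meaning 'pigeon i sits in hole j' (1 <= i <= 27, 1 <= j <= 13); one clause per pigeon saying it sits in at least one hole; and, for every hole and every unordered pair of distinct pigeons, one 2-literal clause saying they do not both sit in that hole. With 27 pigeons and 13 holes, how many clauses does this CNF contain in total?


PHP(27,13): 27 pigeons, 13 holes, 27*13 = 351 variables.
- pigeon clauses: one per pigeon -> 27 clauses
- hole clauses: 13 holes * C(27,2) = 13 * 351 -> 4563 clauses
Total clauses = 27 + 4563 = 4590

4590


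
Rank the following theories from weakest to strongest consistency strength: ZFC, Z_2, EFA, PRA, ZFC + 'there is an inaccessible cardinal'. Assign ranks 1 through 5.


Ordering by consistency strength:
1. EFA
2. PRA
3. Z_2
4. ZFC
5. ZFC + 'there is an inaccessible cardinal'


ZFC=4, Z_2=3, EFA=1, PRA=2, ZFC + 'there is an inaccessible cardinal'=5


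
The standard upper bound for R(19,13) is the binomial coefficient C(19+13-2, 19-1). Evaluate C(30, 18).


R(19,13) <= C(19+13-2, 19-1) = C(30, 18)
C(30, 18) = 30! / (18! * 12!)
= 86493225

86493225


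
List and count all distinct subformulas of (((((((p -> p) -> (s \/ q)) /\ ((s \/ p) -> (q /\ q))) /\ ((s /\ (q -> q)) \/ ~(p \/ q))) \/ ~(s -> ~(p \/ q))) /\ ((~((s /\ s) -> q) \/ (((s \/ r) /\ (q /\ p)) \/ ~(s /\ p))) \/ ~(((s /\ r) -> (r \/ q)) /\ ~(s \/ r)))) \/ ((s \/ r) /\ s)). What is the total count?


Formula: (((((((p -> p) -> (s \/ q)) /\ ((s \/ p) -> (q /\ q))) /\ ((s /\ (q -> q)) \/ ~(p \/ q))) \/ ~(s -> ~(p \/ q))) /\ ((~((s /\ s) -> q) \/ (((s \/ r) /\ (q /\ p)) \/ ~(s /\ p))) \/ ~(((s /\ r) -> (r \/ q)) /\ ~(s \/ r)))) \/ ((s \/ r) /\ s))
Subformulas found:
  1. r
  2. p
  3. q
  4. s
  5. (q /\ p)
  6. (s /\ s)
  7. (q /\ q)
  8. (s /\ r)
  9. (s \/ q)
  10. (p -> p)
  11. (q -> q)
  12. (s \/ r)
  13. (s /\ p)
  14. (s \/ p)
  15. (r \/ q)
  16. (p \/ q)
  17. ~(p \/ q)
  18. ~(s \/ r)
  19. ~(s /\ p)
  20. ((s \/ r) /\ s)
  21. ((s /\ s) -> q)
  22. (s /\ (q -> q))
  23. (s -> ~(p \/ q))
  24. ~((s /\ s) -> q)
  25. ~(s -> ~(p \/ q))
  26. ((s /\ r) -> (r \/ q))
  27. ((p -> p) -> (s \/ q))
  28. ((s \/ p) -> (q /\ q))
  29. ((s \/ r) /\ (q /\ p))
  30. ((s /\ (q -> q)) \/ ~(p \/ q))
  31. (((s /\ r) -> (r \/ q)) /\ ~(s \/ r))
  32. (((s \/ r) /\ (q /\ p)) \/ ~(s /\ p))
  33. ~(((s /\ r) -> (r \/ q)) /\ ~(s \/ r))
  34. (((p -> p) -> (s \/ q)) /\ ((s \/ p) -> (q /\ q)))
  35. (~((s /\ s) -> q) \/ (((s \/ r) /\ (q /\ p)) \/ ~(s /\ p)))
  36. ((((p -> p) -> (s \/ q)) /\ ((s \/ p) -> (q /\ q))) /\ ((s /\ (q -> q)) \/ ~(p \/ q)))
  37. ((~((s /\ s) -> q) \/ (((s \/ r) /\ (q /\ p)) \/ ~(s /\ p))) \/ ~(((s /\ r) -> (r \/ q)) /\ ~(s \/ r)))
  38. (((((p -> p) -> (s \/ q)) /\ ((s \/ p) -> (q /\ q))) /\ ((s /\ (q -> q)) \/ ~(p \/ q))) \/ ~(s -> ~(p \/ q)))
  39. ((((((p -> p) -> (s \/ q)) /\ ((s \/ p) -> (q /\ q))) /\ ((s /\ (q -> q)) \/ ~(p \/ q))) \/ ~(s -> ~(p \/ q))) /\ ((~((s /\ s) -> q) \/ (((s \/ r) /\ (q /\ p)) \/ ~(s /\ p))) \/ ~(((s /\ r) -> (r \/ q)) /\ ~(s \/ r))))
  40. (((((((p -> p) -> (s \/ q)) /\ ((s \/ p) -> (q /\ q))) /\ ((s /\ (q -> q)) \/ ~(p \/ q))) \/ ~(s -> ~(p \/ q))) /\ ((~((s /\ s) -> q) \/ (((s \/ r) /\ (q /\ p)) \/ ~(s /\ p))) \/ ~(((s /\ r) -> (r \/ q)) /\ ~(s \/ r)))) \/ ((s \/ r) /\ s))
Total distinct subformulas = 40

40


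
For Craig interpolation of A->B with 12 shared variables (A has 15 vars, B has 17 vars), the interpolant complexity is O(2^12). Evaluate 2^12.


Shared atoms = 12
Craig interpolant size bound = 2^12
= 4096

4096


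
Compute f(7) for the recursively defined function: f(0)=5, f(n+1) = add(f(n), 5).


f(0) = 5
f(1) = add(f(0), 5) = add(5, 5) = 10
f(2) = add(f(1), 5) = add(10, 5) = 15
f(3) = add(f(2), 5) = add(15, 5) = 20
f(4) = add(f(3), 5) = add(20, 5) = 25
f(5) = add(f(4), 5) = add(25, 5) = 30
f(6) = add(f(5), 5) = add(30, 5) = 35
f(7) = add(f(6), 5) = add(35, 5) = 40


40


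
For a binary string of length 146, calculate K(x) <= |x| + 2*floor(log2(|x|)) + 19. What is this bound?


floor(log2(146)) = 7
2 * 7 = 14
K(x) <= 146 + 14 + 19 = 179

179


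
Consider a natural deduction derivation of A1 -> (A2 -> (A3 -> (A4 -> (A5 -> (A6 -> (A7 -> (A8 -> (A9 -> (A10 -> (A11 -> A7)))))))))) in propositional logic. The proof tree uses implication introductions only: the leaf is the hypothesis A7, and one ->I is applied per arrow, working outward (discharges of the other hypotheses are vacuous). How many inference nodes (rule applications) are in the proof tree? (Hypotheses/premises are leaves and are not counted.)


The formula has 11 arrows (->); its innermost consequent A7 is one of the antecedents,
so the proof starts from the hypothesis leaf A7 (not a rule application) and closes one arrow per ->I.
Building A1 -> (A2 -> (A3 -> (A4 -> (A5 -> (A6 -> (A7 -> (A8 -> (A9 -> (A10 -> (A11 -> A7)))))))))) therefore takes 11 nested implication introductions.
Total inference nodes = 11

11


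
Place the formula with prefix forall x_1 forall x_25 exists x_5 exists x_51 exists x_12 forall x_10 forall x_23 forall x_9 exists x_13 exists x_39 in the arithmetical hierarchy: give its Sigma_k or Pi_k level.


Leading quantifier is forall, so the class is Pi.
Number of quantifier blocks = alternations + 1 = 3 + 1 = 4.
Classification: Pi_4

Pi_4


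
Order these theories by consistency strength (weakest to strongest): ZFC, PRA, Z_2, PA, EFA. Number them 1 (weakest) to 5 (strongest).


Ordering by consistency strength:
1. EFA
2. PRA
3. PA
4. Z_2
5. ZFC


ZFC=5, PRA=2, Z_2=4, PA=3, EFA=1


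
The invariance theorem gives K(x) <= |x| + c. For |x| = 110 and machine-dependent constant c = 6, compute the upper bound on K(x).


K(x) <= |x| + c = 110 + 6 = 116

116


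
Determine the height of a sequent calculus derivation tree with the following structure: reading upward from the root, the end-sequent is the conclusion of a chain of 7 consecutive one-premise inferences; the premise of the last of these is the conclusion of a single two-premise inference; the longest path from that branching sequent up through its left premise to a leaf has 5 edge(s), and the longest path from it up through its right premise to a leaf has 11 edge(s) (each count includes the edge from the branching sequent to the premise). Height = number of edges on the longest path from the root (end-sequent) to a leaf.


Longest path through the left premise: 5 edges (measured from the branching sequent)
Longest path through the right premise: 11 edges
Height of the subtree rooted at the branching sequent: max(5, 11) = 11
The branching sequent sits 7 edges above the root (the chain of one-premise inferences), so height = 11 + 7 = 18

18


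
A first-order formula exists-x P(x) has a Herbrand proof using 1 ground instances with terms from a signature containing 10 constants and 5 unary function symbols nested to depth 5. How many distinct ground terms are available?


Herbrand terms by depth:
Depth 0: 10 constants
Depth 1: 50 new terms (running total: 60)
Depth 2: 250 new terms (running total: 310)
Depth 3: 1250 new terms (running total: 1560)
Depth 4: 6250 new terms (running total: 7810)
Depth 5: 31250 new terms (running total: 39060)
Total distinct ground terms = 39060

39060


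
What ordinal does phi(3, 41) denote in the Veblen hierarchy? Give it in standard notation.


phi(3, 41):
phi(3, beta) = eta_beta (the beta-th eta number, fixed point of zeta).
phi(3, 41) = eta_41

eta_41


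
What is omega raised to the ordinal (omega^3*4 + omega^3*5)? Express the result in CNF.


omega^(omega^3*4 + omega^3*5):
Both terms of the exponent have the same exponent 3, so they merge: omega^3*4 + omega^3*5 = omega^3*(4+5) = omega^3*9.
omega raised to a CNF ordinal is a single CNF term: Result = omega^(omega^3*9)

omega^(omega^3*9)


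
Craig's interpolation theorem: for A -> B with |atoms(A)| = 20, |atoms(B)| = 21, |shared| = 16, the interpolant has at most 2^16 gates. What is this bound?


Shared atoms = 16
Craig interpolant size bound = 2^16
= 65536

65536


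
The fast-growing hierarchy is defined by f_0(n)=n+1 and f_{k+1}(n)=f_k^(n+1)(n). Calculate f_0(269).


f_0(269) = 269 + 1 = 270

270


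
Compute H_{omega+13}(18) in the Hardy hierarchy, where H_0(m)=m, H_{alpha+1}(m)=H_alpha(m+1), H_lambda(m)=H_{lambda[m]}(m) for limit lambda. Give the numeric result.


H_{omega+13}(18):
Unwind the 13 successor steps: H_{omega+13}(18) = H_omega(18+13) = H_omega(31).
H_omega(m) = H_m(m) = m + m = 2m.
Result = 2 * 31 = 62

62


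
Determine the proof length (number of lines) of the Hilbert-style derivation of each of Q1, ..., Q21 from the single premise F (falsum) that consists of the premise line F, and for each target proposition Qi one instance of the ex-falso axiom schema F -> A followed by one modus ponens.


Ex falso, line by line:
- 1 premise line (F)
- 21 targets, each needing 1 axiom instance (F -> Qi) + 1 MP = 2 lines: 2 * 21 = 42
Total = 1 + 42 = 43 lines.

43


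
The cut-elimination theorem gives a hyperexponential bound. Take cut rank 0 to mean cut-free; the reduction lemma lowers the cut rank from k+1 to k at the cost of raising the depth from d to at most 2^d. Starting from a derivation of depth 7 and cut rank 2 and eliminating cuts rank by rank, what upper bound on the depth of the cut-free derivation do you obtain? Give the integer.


Each rank reduction sends depth d to at most 2^d; cut rank r needs r reductions.
2_0(7) = 7
2_1(7) = 2^7 = 128
2_2(7) = 2^128 = 340282366920938463463374607431768211456
Cut-free depth bound = 340282366920938463463374607431768211456

340282366920938463463374607431768211456


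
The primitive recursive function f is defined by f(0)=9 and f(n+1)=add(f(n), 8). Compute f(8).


f(0) = 9
f(1) = add(f(0), 8) = add(9, 8) = 17
f(2) = add(f(1), 8) = add(17, 8) = 25
f(3) = add(f(2), 8) = add(25, 8) = 33
f(4) = add(f(3), 8) = add(33, 8) = 41
f(5) = add(f(4), 8) = add(41, 8) = 49
f(6) = add(f(5), 8) = add(49, 8) = 57
f(7) = add(f(6), 8) = add(57, 8) = 65
f(8) = add(f(7), 8) = add(65, 8) = 73


73


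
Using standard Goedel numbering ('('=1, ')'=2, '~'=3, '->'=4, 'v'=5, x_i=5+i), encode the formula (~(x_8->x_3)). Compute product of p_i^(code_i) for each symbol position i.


Formula: (~(x_8->x_3))
Symbol codes: [1, 3, 1, 13, 4, 8, 2, 2]
Primes: [2, 3, 5, 7, 11, 13, 17, 19]
p_1^1 = 2^1 = 2
p_2^3 = 3^3 = 27
p_3^1 = 5^1 = 5
p_4^13 = 7^13 = 96889010407
p_5^4 = 11^4 = 14641
p_6^8 = 13^8 = 815730721
p_7^2 = 17^2 = 289
p_8^2 = 19^2 = 361
Product = 32595743234795915422721946883410

32595743234795915422721946883410


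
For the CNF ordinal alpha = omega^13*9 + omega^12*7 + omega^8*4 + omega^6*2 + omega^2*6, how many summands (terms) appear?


CNF: omega^13*9 + omega^12*7 + omega^8*4 + omega^6*2 + omega^2*6
Count the summands separated by '+':
  term 1: omega^13*9
  term 2: omega^12*7
  term 3: omega^8*4
  term 4: omega^6*2
  term 5: omega^2*6
Total terms = 5

5


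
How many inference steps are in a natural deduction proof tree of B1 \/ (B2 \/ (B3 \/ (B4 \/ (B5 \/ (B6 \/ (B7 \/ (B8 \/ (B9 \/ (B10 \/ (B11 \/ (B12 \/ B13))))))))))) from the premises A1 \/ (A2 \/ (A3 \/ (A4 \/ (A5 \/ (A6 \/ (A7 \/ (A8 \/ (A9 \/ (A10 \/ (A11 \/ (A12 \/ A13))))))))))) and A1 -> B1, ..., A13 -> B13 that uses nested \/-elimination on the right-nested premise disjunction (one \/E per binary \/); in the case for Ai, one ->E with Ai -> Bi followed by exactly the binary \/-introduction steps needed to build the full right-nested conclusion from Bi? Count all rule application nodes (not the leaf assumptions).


Constructive dilemma with 13 branches, all disjunctions right-nested:
- \/E: the premise has 12 binary \/, each eliminated once: 12 nodes.
- ->E: one per case (Ai with Ai -> Bi gives Bi): 13 nodes.
- \/I: in case i < n, Bi needs 1 step to form Bi \/ (B(i+1) \/ ...) and then i-1 steps to prepend B(i-1), ..., B1, i.e. i steps; in case i = n, B13 needs 12 prepend steps.
  \/I total = (1 + 2 + ... + 12) + 12 = 78 + 12 = 90 nodes.
Total = 12 + 13 + 90 = 115

115


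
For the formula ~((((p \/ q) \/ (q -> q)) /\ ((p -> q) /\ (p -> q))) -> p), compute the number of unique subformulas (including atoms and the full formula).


Formula: ~((((p \/ q) \/ (q -> q)) /\ ((p -> q) /\ (p -> q))) -> p)
Subformulas found:
  1. q
  2. p
  3. (q -> q)
  4. (p \/ q)
  5. (p -> q)
  6. ((p -> q) /\ (p -> q))
  7. ((p \/ q) \/ (q -> q))
  8. (((p \/ q) \/ (q -> q)) /\ ((p -> q) /\ (p -> q)))
  9. ((((p \/ q) \/ (q -> q)) /\ ((p -> q) /\ (p -> q))) -> p)
  10. ~((((p \/ q) \/ (q -> q)) /\ ((p -> q) /\ (p -> q))) -> p)
Total distinct subformulas = 10

10


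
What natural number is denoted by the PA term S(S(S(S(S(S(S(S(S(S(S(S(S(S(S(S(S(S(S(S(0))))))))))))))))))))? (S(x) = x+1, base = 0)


Counting successors applied to 0:
20 applications of S to 0 = 20

20


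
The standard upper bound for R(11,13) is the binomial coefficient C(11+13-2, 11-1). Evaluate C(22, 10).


R(11,13) <= C(11+13-2, 11-1) = C(22, 10)
C(22, 10) = 22! / (10! * 12!)
= 646646

646646


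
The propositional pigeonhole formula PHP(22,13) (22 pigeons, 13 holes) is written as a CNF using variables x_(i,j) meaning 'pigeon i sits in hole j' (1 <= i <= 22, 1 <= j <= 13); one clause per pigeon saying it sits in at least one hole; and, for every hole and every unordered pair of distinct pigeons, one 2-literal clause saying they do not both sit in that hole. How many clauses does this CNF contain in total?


PHP(22,13): 22 pigeons, 13 holes, 22*13 = 286 variables.
- pigeon clauses: one per pigeon -> 22 clauses
- hole clauses: 13 holes * C(22,2) = 13 * 231 -> 3003 clauses
Total clauses = 22 + 3003 = 3025

3025


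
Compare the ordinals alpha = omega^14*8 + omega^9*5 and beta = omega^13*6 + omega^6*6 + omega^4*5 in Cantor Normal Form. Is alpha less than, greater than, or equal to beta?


Compare term by term from highest exponent:
alpha = omega^14*8 + omega^9*5
beta = omega^13*6 + omega^6*6 + omega^4*5
Term 1: alpha has omega^14*8, beta has omega^13*6
Term 2: alpha has omega^9*5, beta has omega^6*6
Term 3: alpha has omega^0*0, beta has omega^4*5
Result: alpha > beta

alpha > beta
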